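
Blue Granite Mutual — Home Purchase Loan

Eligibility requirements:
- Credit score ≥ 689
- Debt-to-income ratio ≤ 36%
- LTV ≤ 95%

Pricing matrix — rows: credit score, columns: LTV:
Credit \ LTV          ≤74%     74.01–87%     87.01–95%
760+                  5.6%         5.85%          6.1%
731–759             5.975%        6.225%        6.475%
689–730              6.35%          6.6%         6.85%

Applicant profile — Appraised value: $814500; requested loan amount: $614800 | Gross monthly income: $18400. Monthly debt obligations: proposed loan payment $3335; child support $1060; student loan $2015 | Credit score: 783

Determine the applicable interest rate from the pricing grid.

Credit score 783 ≥ 689; Total monthly debts = (3,335 + 1,060 + 2,015) = 6,410. DTI: 6,410 ÷ 18,400 = 34.8%, within the 36% cap
Loan-to-value = 614,800/814,500 = 75.5% — pass (95% max)
Score 783 is in the 760+ band; LTV 75.5% is in the 74.01–87% band → 5.85%.

5.85%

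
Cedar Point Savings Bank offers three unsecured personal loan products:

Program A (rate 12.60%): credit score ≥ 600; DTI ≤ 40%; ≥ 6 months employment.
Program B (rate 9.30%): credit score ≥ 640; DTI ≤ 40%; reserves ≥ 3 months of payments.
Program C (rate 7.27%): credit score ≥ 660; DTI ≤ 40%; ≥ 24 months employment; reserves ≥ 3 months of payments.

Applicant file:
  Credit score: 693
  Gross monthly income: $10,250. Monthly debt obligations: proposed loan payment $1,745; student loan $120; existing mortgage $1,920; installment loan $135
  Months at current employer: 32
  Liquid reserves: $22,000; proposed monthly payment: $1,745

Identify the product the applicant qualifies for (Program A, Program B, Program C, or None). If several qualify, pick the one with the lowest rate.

Program C

Total debts = (1,745 + 120 + 1,920 + 135) = 3,920; DTI = 3,920/10,250 = 38.2%.
Reserves = 22,000/1,745 = 12.6 months.
Program A: score 693 ≥ 600; DTI 38.2% ≤ 40%; employment 32 ≥ 6 mo → qualifies.
Program B: score 693 ≥ 640; DTI 38.2% ≤ 40%; reserves 12.6 ≥ 3 mo → qualifies.
Program C: score 693 ≥ 660; DTI 38.2% ≤ 40%; employment 32 ≥ 24 mo; reserves 12.6 ≥ 3 mo → qualifies.
Qualifying: Program A, Program B, Program C. Lowest rate is 7.27% → Program C.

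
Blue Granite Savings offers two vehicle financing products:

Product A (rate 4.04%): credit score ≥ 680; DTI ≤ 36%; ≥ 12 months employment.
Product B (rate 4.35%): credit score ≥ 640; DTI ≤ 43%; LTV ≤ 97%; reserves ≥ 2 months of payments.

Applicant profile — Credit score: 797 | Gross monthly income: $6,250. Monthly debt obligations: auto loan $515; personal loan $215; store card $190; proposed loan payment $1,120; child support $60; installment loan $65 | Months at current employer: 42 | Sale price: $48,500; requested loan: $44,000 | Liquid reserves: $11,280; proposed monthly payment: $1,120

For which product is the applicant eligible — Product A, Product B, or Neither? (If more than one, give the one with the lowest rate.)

Product A

Total debts = (515 + 215 + 190 + 1,120 + 60 + 65) = 2,165; DTI = 2,165/6,250 = 34.6%.
LTV = 44,000/48,500 = 90.7%.
Reserves = 11,280/1,120 = 10.1 months.
Product A: score 797 ≥ 680; DTI 34.6% ≤ 36%; employment 42 ≥ 12 mo → qualifies.
Product B: score 797 ≥ 640; DTI 34.6% ≤ 43%; LTV 90.7% ≤ 97%; reserves 10.1 ≥ 2 mo → qualifies.
Qualifying: Product A, Product B. Lowest rate is 4.04% → Product A.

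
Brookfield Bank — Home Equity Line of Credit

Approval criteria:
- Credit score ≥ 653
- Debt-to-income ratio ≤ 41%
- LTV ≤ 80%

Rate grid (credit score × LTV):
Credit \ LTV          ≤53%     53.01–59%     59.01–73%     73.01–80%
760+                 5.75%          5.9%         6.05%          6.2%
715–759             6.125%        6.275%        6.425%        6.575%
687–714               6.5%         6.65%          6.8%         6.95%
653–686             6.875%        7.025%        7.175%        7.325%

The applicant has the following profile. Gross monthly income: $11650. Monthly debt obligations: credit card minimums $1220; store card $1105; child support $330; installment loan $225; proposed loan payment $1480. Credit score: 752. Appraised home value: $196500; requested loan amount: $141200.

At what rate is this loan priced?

6.425%

Credit score 752 ≥ 653; Total monthly debts = (1,220 + 1,105 + 330 + 225 + 1,480) = 4,360. DTI: 4,360 ÷ 11,650 = 37.4%, within the 41% cap
Loan-to-value = 141,200/196,500 = 71.9% — pass (80% max)
Credit 752 → row 715–759; LTV 71.9% → column 59.01–73%. Grid cell → 6.425%.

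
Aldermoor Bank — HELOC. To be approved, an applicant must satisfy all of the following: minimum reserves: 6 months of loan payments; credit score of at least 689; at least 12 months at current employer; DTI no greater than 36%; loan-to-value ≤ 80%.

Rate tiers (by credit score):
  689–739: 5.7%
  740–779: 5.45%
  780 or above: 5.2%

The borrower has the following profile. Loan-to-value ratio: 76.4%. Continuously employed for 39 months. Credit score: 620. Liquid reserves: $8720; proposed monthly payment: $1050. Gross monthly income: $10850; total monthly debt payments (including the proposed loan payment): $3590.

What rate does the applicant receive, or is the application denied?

Denied

Credit score 620 < 689 (below minimum)
Liquid reserves cover 8,720/1,050 = 8.3 months — ≥ 6 required
Employment 39 ≥ 12 months
DTI: 3,590 ÷ 10,850 = 33.1%, within the 36% cap
LTV 76.4% — within 80%
Not all requirements met → denied.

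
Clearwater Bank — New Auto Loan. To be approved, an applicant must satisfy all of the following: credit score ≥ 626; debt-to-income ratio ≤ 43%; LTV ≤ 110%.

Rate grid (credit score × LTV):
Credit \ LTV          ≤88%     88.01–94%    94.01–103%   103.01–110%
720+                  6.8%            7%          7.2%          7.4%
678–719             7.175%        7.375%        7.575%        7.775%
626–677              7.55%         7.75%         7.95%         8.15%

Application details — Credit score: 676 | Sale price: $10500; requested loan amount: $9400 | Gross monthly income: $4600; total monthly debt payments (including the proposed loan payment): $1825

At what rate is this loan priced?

7.75%

Credit score 676 ≥ 626; DTI: 1,825 ÷ 4,600 = 39.7%, within the 43% cap
LTV = 9,400/10,500 = 89.5% ≤ 110%
Score 676 is in the 626–677 band; LTV 89.5% is in the 88.01–94% band → 7.75%.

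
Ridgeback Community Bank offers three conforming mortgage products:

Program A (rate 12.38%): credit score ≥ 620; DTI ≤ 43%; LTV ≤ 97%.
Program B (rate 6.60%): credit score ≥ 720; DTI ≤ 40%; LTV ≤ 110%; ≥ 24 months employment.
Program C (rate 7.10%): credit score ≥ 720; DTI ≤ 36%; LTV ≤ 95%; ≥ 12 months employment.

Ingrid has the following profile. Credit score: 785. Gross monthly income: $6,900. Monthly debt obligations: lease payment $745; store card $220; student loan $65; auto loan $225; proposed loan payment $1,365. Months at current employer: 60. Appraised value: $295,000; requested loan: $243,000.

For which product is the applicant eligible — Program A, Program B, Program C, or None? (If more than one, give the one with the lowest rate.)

Total debts = (745 + 220 + 65 + 225 + 1,365) = 2,620; DTI = 2,620/6,900 = 38%.
LTV = 243,000/295,000 = 82.4%.
Program A: score 785 ≥ 620; DTI 38% ≤ 43%; LTV 82.4% ≤ 97% → qualifies.
Program B: score 785 ≥ 720; DTI 38% ≤ 40%; LTV 82.4% ≤ 110%; employment 60 ≥ 24 mo → qualifies.
Program C: score 785 ≥ 720; DTI 38% > 36%; LTV 82.4% ≤ 95%; employment 60 ≥ 12 mo → does not qualify.
Qualifying: Program A, Program B. Lowest rate is 6.60% → Program B.

Program B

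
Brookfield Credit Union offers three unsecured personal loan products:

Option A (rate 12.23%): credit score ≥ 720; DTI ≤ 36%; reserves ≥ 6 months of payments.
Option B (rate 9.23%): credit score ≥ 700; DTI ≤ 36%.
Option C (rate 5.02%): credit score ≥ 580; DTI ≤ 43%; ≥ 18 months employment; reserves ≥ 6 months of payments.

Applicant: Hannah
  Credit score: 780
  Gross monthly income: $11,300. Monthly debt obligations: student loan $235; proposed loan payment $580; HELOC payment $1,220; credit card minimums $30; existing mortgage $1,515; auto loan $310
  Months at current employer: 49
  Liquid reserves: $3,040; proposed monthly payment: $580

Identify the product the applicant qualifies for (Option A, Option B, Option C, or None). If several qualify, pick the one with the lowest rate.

Total debts = (235 + 580 + 1,220 + 30 + 1,515 + 310) = 3,890; DTI = 3,890/11,300 = 34.4%.
Reserves = 3,040/580 = 5.2 months.
Option A: score 780 ≥ 720; DTI 34.4% ≤ 36%; reserves 5.2 < 6 mo → does not qualify.
Option B: score 780 ≥ 700; DTI 34.4% ≤ 36% → qualifies.
Option C: score 780 ≥ 580; DTI 34.4% ≤ 43%; employment 49 ≥ 18 mo; reserves 5.2 < 6 mo → does not qualify.

Option B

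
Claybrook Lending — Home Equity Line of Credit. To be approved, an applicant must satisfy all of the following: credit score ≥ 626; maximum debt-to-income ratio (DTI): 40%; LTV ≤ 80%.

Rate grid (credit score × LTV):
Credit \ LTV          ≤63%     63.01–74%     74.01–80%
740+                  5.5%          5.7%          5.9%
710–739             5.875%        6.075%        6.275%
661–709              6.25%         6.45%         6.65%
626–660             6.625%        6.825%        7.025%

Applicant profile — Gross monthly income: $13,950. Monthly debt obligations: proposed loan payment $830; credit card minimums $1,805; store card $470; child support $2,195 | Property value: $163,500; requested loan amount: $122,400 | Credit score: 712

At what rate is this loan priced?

6.275%

Credit score 712 ≥ 626; Total monthly debts = (830 + 1,805 + 470 + 2,195) = 5,300. Debt-to-income = 5,300/13,950 = 38% — meets 40% limit
Loan-to-value = 122,400/163,500 = 74.9% — pass (80% max)
Credit 712 → row 710–739; LTV 74.9% → column 74.01–80%. Grid cell → 6.275%.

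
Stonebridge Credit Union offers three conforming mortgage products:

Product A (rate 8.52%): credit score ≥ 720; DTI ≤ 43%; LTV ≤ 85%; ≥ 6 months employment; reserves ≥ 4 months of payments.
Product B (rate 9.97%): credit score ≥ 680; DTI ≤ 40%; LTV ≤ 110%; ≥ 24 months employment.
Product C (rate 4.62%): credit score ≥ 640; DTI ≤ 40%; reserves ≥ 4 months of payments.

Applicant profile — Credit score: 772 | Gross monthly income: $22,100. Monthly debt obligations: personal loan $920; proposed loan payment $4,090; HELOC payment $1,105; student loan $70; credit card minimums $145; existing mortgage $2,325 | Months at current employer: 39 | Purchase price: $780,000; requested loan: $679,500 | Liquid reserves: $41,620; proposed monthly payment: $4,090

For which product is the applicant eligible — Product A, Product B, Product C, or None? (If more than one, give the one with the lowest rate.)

Total debts = (920 + 4,090 + 1,105 + 70 + 145 + 2,325) = 8,655; DTI = 8,655/22,100 = 39.2%.
LTV = 679,500/780,000 = 87.1%.
Reserves = 41,620/4,090 = 10.2 months.
Product A: score 772 ≥ 720; DTI 39.2% ≤ 43%; LTV 87.1% > 85%; employment 39 ≥ 6 mo; reserves 10.2 ≥ 4 mo → does not qualify.
Product B: score 772 ≥ 680; DTI 39.2% ≤ 40%; LTV 87.1% ≤ 110%; employment 39 ≥ 24 mo → qualifies.
Product C: score 772 ≥ 640; DTI 39.2% ≤ 40%; reserves 10.2 ≥ 4 mo → qualifies.
Qualifying: Product B, Product C. Lowest rate is 4.62% → Product C.

Product C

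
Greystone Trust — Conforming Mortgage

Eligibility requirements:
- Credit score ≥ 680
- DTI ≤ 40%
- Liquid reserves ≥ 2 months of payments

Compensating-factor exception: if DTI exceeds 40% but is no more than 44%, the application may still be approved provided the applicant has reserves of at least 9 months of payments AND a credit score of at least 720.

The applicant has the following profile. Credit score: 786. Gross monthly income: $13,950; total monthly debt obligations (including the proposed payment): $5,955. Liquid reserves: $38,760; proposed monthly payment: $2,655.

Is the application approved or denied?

Approved

Credit score 786 ≥ 680 (meets base)
DTI = 5,955/13,950 = 42.7% > 40% — standard DTI limit exceeded.
Reserves = 38,760/2,655 = 14.6 months ≥ 2
DTI 42.7% is within the 40%–44% exception band; checking compensating factors.
Override check — reserves: 14.6 mo (ok); score: 786 (ok).
Both compensating conditions met → exception applies.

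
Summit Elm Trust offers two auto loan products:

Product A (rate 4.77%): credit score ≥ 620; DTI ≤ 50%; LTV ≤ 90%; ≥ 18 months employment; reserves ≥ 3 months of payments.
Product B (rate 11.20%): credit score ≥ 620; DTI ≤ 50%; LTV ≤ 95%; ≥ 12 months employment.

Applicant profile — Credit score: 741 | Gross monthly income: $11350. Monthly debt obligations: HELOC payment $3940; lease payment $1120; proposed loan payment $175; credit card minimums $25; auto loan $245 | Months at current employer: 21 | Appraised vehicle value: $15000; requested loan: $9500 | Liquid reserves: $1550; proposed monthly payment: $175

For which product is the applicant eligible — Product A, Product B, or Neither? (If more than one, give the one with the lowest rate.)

Total debts = (3,940 + 1,120 + 175 + 25 + 245) = 5,505; DTI = 5,505/11,350 = 48.5%.
LTV = 9,500/15,000 = 63.3%.
Reserves = 1,550/175 = 8.9 months.
Product A: score 741 ≥ 620; DTI 48.5% ≤ 50%; LTV 63.3% ≤ 90%; employment 21 ≥ 18 mo; reserves 8.9 ≥ 3 mo → qualifies.
Product B: score 741 ≥ 620; DTI 48.5% ≤ 50%; LTV 63.3% ≤ 95%; employment 21 ≥ 12 mo → qualifies.
Qualifying: Product A, Product B. Lowest rate is 4.77% → Product A.

Product A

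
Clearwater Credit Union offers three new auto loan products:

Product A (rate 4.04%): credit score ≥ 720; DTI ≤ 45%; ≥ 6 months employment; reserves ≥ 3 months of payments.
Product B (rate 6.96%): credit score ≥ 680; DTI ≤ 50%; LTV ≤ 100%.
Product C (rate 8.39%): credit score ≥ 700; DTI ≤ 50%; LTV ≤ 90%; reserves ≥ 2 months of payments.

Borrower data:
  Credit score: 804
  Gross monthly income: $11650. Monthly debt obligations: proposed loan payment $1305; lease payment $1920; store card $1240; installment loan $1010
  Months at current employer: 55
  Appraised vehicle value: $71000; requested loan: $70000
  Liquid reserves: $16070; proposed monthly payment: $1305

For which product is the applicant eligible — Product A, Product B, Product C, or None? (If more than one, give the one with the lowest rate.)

Total debts = (1,305 + 1,920 + 1,240 + 1,010) = 5,475; DTI = 5,475/11,650 = 47%.
LTV = 70,000/71,000 = 98.6%.
Reserves = 16,070/1,305 = 12.3 months.
Product A: score 804 ≥ 720; DTI 47% > 45%; employment 55 ≥ 6 mo; reserves 12.3 ≥ 3 mo → does not qualify.
Product B: score 804 ≥ 680; DTI 47% ≤ 50%; LTV 98.6% ≤ 100% → qualifies.
Product C: score 804 ≥ 700; DTI 47% ≤ 50%; LTV 98.6% > 90%; reserves 12.3 ≥ 2 mo → does not qualify.

Product B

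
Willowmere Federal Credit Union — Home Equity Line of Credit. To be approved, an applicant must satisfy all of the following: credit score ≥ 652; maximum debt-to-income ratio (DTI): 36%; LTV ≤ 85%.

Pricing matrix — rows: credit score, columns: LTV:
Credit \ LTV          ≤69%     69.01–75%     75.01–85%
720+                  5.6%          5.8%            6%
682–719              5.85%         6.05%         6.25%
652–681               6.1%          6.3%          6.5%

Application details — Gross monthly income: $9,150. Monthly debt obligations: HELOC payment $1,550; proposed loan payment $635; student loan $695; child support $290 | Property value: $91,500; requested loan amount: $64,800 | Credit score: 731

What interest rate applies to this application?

5.8%

Credit score 731 ≥ 652; Total monthly debts = (1,550 + 635 + 695 + 290) = 3,170. DTI = 3,170/9,150 = 34.6% ≤ 36%
LTV = 64,800/91,500 = 70.8% ≤ 85%
Score 731 is in the 720+ band; LTV 70.8% is in the 69.01–75% band → 5.8%.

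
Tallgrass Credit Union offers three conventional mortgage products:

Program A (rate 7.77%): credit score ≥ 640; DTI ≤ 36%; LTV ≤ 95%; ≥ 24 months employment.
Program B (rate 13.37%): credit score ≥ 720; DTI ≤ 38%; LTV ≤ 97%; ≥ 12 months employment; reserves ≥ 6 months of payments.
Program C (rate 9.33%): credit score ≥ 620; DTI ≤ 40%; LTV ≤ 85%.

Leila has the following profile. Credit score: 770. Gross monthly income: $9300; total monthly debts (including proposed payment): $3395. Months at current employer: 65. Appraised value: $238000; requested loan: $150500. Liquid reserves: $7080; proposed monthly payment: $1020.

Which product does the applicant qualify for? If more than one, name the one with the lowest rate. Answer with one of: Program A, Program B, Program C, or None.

DTI = 3,395/9,300 = 36.5%.
LTV = 150,500/238,000 = 63.2%.
Reserves = 7,080/1,020 = 6.9 months.
Program A: score 770 ≥ 640; DTI 36.5% > 36%; LTV 63.2% ≤ 95%; employment 65 ≥ 24 mo → does not qualify.
Program B: score 770 ≥ 720; DTI 36.5% ≤ 38%; LTV 63.2% ≤ 97%; employment 65 ≥ 12 mo; reserves 6.9 ≥ 6 mo → qualifies.
Program C: score 770 ≥ 620; DTI 36.5% ≤ 40%; LTV 63.2% ≤ 85% → qualifies.
Qualifying: Program B, Program C. Lowest rate is 9.33% → Program C.

Program C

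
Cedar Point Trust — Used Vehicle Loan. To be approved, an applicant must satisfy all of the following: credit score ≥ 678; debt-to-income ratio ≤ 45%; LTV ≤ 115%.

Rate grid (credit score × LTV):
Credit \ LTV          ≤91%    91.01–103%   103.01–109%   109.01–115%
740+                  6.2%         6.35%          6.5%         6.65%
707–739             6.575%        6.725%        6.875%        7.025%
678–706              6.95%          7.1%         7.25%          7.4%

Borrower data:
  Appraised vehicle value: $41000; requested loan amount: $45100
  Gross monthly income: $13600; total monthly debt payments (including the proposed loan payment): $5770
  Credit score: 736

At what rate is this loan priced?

7.025%

Credit score 736 ≥ 678; DTI: 5,770 ÷ 13,600 = 42.4%, within the 45% cap
LTV: 45,100 ÷ 41,000 = 110%, within 115% cap
Score 736 is in the 707–739 band; LTV 110% is in the 109.01–115% band → 7.025%.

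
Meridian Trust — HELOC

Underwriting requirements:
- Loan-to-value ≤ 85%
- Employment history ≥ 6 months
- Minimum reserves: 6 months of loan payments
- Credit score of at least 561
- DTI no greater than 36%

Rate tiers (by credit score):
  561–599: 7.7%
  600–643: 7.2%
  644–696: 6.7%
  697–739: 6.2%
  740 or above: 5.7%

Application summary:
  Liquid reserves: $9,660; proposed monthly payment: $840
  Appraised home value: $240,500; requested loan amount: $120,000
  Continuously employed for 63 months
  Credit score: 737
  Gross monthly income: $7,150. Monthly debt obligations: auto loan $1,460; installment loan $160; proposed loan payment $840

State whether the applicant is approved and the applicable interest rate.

Approved at 6.2%

Credit score 737 ≥ 561 (meets minimum)
Employment 63 ≥ 6 months
Loan-to-value = 120,000/240,500 = 49.9% — pass (85% max)
Total monthly debts = (1,460 + 160 + 840) = 2,460. DTI = 2,460/7,150 = 34.4% ≤ 36%
Reserves: 9,660 ÷ 840 = 11.5 months (meets 6-month minimum)
All requirements met. Score 737 falls in the 697–739 tier → 6.2%.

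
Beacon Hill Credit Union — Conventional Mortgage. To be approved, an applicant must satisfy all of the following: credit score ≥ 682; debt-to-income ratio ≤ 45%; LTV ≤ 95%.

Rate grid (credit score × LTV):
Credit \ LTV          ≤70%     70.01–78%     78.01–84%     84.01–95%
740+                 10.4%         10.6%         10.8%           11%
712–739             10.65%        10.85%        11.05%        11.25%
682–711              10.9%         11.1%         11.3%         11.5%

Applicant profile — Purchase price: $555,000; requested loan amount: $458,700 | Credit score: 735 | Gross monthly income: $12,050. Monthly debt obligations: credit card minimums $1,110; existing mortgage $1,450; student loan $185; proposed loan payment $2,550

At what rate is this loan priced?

Credit score 735 ≥ 682; Total monthly debts = (1,110 + 1,450 + 185 + 2,550) = 5,295. DTI: 5,295 ÷ 12,050 = 43.9%, within the 45% cap
LTV: 458,700 ÷ 555,000 = 82.6%, within 95% cap
Row: 735 falls in 712–739. Column: 82.6% falls in 78.01–84%. Rate = 11.05%.

11.05%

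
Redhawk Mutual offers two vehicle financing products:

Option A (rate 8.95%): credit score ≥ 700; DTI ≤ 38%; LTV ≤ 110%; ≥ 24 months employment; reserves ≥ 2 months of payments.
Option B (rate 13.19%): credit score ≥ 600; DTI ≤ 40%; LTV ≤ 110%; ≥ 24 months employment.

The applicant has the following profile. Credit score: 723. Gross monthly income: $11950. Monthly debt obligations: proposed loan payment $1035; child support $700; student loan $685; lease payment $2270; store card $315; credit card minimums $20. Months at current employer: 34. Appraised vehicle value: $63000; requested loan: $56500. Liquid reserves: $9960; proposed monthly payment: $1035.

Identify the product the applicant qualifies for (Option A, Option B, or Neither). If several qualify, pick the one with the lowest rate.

Neither

Total debts = (1,035 + 700 + 685 + 2,270 + 315 + 20) = 5,025; DTI = 5,025/11,950 = 42.1%.
LTV = 56,500/63,000 = 89.7%.
Reserves = 9,960/1,035 = 9.6 months.
Option A: score 723 ≥ 700; DTI 42.1% > 38%; LTV 89.7% ≤ 110%; employment 34 ≥ 24 mo; reserves 9.6 ≥ 2 mo → does not qualify.
Option B: score 723 ≥ 600; DTI 42.1% > 40%; LTV 89.7% ≤ 110%; employment 34 ≥ 24 mo → does not qualify.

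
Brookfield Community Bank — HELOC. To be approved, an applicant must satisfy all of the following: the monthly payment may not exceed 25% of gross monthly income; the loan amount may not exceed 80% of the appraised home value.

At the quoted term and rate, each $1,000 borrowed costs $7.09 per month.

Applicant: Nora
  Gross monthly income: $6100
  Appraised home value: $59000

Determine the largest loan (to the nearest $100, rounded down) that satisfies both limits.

Payment cap: 25% × $6,100 = $1,525/month.
At $7.09 per $1,000, that supports 1,525/7.09 × 1,000 ≈ $215,091 → $215,000.
LTV cap: 80% × $59,000 = $47,200 → $47,200.
Binding constraint: loan-to-value.

$47,200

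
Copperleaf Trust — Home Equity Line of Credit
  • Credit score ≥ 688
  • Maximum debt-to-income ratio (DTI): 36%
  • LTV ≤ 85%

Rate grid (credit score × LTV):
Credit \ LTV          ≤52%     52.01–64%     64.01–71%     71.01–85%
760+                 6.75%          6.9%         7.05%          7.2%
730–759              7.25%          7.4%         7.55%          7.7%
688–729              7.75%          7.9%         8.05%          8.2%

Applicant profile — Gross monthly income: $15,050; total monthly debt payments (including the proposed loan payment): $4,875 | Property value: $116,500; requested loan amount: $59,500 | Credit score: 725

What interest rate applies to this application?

Credit score 725 ≥ 688; Debt-to-income = 4,875/15,050 = 32.4% — meets 36% limit
LTV: 59,500 ÷ 116,500 = 51.1%, within 85% cap
Score 725 is in the 688–729 band; LTV 51.1% is in the ≤52% band → 7.75%.

7.75%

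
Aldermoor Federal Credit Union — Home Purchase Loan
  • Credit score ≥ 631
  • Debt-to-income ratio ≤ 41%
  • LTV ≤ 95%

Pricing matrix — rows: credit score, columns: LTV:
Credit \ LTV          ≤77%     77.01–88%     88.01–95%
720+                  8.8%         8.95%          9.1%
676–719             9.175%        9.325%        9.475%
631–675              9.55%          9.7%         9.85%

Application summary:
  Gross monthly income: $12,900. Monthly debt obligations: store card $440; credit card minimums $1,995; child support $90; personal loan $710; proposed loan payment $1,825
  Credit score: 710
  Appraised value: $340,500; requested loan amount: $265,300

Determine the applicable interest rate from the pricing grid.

Credit score 710 ≥ 631; Total monthly debts = (440 + 1,995 + 90 + 710 + 1,825) = 5,060. Debt-to-income = 5,060/12,900 = 39.2% — meets 41% limit
Loan-to-value = 265,300/340,500 = 77.9% — pass (95% max)
Score 710 is in the 676–719 band; LTV 77.9% is in the 77.01–88% band → 9.325%.

9.325%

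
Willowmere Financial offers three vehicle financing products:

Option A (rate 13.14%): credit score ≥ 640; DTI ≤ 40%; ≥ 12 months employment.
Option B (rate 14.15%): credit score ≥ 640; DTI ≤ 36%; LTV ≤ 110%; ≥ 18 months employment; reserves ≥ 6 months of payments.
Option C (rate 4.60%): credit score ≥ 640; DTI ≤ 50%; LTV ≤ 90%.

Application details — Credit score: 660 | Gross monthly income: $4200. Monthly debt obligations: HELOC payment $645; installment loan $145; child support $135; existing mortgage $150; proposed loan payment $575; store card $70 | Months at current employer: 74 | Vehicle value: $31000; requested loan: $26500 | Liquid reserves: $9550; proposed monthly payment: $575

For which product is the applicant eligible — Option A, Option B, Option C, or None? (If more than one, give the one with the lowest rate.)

Total debts = (645 + 145 + 135 + 150 + 575 + 70) = 1,720; DTI = 1,720/4,200 = 41%.
LTV = 26,500/31,000 = 85.5%.
Reserves = 9,550/575 = 16.6 months.
Option A: score 660 ≥ 640; DTI 41% > 40%; employment 74 ≥ 12 mo → does not qualify.
Option B: score 660 ≥ 640; DTI 41% > 36%; LTV 85.5% ≤ 110%; employment 74 ≥ 18 mo; reserves 16.6 ≥ 6 mo → does not qualify.
Option C: score 660 ≥ 640; DTI 41% ≤ 50%; LTV 85.5% ≤ 90% → qualifies.

Option C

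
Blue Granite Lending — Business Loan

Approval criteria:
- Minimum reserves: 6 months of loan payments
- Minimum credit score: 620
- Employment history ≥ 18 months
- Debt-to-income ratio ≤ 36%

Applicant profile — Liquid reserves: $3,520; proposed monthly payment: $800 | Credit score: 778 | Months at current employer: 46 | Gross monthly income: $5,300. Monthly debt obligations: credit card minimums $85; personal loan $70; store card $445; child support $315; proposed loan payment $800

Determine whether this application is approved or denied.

Denied

Liquid reserves cover 3,520/800 = 4.4 months — < 6 required
Credit score 778 ≥ 620 (meets)
Employment 46 ≥ 18 months
Total monthly debts = (85 + 70 + 445 + 315 + 800) = 1,715. DTI = 1,715/5,300 = 32.4% ≤ 36%
Fails on reserves.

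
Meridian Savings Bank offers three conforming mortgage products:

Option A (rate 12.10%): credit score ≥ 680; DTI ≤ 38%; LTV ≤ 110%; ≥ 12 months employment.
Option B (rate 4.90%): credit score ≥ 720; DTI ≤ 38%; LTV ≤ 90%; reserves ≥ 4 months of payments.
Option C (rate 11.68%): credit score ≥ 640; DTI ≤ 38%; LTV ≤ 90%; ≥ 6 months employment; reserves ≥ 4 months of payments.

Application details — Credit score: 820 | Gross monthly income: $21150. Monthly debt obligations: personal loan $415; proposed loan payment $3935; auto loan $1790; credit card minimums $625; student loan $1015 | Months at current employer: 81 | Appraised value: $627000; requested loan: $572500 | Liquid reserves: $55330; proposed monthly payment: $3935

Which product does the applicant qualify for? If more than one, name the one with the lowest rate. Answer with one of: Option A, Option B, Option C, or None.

Total debts = (415 + 3,935 + 1,790 + 625 + 1,015) = 7,780; DTI = 7,780/21,150 = 36.8%.
LTV = 572,500/627,000 = 91.3%.
Reserves = 55,330/3,935 = 14.1 months.
Option A: score 820 ≥ 680; DTI 36.8% ≤ 38%; LTV 91.3% ≤ 110%; employment 81 ≥ 12 mo → qualifies.
Option B: score 820 ≥ 720; DTI 36.8% ≤ 38%; LTV 91.3% > 90%; reserves 14.1 ≥ 4 mo → does not qualify.
Option C: score 820 ≥ 640; DTI 36.8% ≤ 38%; LTV 91.3% > 90%; employment 81 ≥ 6 mo; reserves 14.1 ≥ 4 mo → does not qualify.

Option A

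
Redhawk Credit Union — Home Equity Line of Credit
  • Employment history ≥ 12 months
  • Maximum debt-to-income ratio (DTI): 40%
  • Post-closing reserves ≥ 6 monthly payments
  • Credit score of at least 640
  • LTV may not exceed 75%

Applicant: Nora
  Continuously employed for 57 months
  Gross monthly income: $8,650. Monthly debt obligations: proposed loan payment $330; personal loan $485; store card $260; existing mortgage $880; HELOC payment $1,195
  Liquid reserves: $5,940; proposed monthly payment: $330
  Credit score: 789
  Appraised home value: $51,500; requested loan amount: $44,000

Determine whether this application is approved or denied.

Denied

Employment 57 ≥ 12 months
Total monthly debts = (330 + 485 + 260 + 880 + 1,195) = 3,150. Debt-to-income = 3,150/8,650 = 36.4% — meets 40% limit
Reserves = 5,940/330 = 18.0 months ≥ 6
Credit score 789 ≥ 640 (meets)
LTV: 44,000 ÷ 51,500 = 85.4%, exceeds 75% cap
Fails on LTV.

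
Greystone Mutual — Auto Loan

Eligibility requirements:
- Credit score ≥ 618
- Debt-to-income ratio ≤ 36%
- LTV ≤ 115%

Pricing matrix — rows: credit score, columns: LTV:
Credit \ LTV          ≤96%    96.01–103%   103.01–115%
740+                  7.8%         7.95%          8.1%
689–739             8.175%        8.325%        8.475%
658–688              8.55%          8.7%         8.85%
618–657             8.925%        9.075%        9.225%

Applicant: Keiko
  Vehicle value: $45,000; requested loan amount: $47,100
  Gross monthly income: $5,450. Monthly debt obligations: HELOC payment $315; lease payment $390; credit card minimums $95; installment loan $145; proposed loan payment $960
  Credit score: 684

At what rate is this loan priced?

Credit score 684 ≥ 618; Total monthly debts = (315 + 390 + 95 + 145 + 960) = 1,905. Debt-to-income = 1,905/5,450 = 35% — meets 36% limit
LTV: 47,100 ÷ 45,000 = 104.7%, within 115% cap
Score 684 is in the 658–688 band; LTV 104.7% is in the 103.01–115% band → 8.85%.

8.85%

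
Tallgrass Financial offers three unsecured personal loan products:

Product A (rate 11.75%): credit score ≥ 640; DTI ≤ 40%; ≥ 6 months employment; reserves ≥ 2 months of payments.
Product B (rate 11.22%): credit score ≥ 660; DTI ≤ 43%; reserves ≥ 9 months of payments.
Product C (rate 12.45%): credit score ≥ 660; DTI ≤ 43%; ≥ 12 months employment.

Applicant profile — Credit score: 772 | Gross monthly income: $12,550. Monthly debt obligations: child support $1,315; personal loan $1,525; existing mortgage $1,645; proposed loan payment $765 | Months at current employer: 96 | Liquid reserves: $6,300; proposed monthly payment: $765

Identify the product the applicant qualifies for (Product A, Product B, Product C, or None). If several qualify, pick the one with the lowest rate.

Product C

Total debts = (1,315 + 1,525 + 1,645 + 765) = 5,250; DTI = 5,250/12,550 = 41.8%.
Reserves = 6,300/765 = 8.2 months.
Product A: score 772 ≥ 640; DTI 41.8% > 40%; employment 96 ≥ 6 mo; reserves 8.2 ≥ 2 mo → does not qualify.
Product B: score 772 ≥ 660; DTI 41.8% ≤ 43%; reserves 8.2 < 9 mo → does not qualify.
Product C: score 772 ≥ 660; DTI 41.8% ≤ 43%; employment 96 ≥ 12 mo → qualifies.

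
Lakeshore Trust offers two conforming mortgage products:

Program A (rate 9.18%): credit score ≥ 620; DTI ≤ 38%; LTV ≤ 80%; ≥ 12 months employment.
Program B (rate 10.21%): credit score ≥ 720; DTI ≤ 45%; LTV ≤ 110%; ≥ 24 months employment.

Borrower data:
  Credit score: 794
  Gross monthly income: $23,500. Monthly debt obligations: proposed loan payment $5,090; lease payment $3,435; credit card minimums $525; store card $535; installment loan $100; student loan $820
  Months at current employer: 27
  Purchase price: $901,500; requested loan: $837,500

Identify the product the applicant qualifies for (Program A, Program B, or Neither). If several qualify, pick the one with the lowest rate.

Program B

Total debts = (5,090 + 3,435 + 525 + 535 + 100 + 820) = 10,505; DTI = 10,505/23,500 = 44.7%.
LTV = 837,500/901,500 = 92.9%.
Program A: score 794 ≥ 620; DTI 44.7% > 38%; LTV 92.9% > 80%; employment 27 ≥ 12 mo → does not qualify.
Program B: score 794 ≥ 720; DTI 44.7% ≤ 45%; LTV 92.9% ≤ 110%; employment 27 ≥ 24 mo → qualifies.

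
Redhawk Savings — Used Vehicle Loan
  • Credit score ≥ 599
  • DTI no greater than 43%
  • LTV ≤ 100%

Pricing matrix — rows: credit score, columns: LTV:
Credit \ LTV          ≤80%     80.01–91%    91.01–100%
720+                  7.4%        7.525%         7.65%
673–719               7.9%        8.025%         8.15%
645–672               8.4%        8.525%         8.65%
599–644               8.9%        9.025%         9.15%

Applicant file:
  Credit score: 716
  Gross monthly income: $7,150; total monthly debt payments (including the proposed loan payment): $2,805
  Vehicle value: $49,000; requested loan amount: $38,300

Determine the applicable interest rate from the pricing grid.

7.9%

Credit score 716 ≥ 599; Debt-to-income = 2,805/7,150 = 39.2% — meets 43% limit
Loan-to-value = 38,300/49,000 = 78.2% — pass (100% max)
Credit 716 → row 673–719; LTV 78.2% → column ≤80%. Grid cell → 7.9%.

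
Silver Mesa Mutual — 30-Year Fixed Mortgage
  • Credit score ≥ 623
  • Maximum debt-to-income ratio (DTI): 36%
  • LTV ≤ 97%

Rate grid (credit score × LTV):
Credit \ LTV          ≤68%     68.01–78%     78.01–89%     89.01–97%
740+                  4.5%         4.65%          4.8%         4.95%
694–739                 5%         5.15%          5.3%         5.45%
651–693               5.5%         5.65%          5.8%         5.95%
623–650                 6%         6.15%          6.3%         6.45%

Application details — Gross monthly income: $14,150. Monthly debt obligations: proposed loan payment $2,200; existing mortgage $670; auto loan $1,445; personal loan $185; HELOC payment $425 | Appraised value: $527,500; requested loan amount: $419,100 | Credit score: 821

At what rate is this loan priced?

4.8%

Credit score 821 ≥ 623; Total monthly debts = (2,200 + 670 + 1,445 + 185 + 425) = 4,925. DTI = 4,925/14,150 = 34.8% ≤ 36%
LTV = 419,100/527,500 = 79.5% ≤ 97%
Credit 821 → row 740+; LTV 79.5% → column 78.01–89%. Grid cell → 4.8%.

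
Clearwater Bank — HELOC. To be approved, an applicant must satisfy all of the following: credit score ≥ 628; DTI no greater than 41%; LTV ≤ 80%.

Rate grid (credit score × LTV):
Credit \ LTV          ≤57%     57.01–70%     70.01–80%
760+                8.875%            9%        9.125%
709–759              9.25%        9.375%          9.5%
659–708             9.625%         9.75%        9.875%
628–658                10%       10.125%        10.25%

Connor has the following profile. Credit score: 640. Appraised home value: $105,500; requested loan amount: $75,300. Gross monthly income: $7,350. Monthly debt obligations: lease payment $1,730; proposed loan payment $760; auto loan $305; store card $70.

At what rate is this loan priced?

10.25%

Credit score 640 ≥ 628; Total monthly debts = (1,730 + 760 + 305 + 70) = 2,865. DTI: 2,865 ÷ 7,350 = 39%, within the 41% cap
LTV: 75,300 ÷ 105,500 = 71.4%, within 80% cap
Credit 640 → row 628–658; LTV 71.4% → column 70.01–80%. Grid cell → 10.25%.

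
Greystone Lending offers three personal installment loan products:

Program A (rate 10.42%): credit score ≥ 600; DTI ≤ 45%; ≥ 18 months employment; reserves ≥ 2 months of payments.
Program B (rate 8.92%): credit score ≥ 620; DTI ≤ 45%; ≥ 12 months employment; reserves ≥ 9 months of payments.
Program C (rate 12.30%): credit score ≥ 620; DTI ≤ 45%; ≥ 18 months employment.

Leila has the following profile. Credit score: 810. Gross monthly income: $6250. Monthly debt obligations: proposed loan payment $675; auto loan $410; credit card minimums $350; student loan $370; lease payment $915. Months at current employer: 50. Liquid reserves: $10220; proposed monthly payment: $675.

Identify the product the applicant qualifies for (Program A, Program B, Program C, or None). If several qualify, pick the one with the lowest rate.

Program B

Total debts = (675 + 410 + 350 + 370 + 915) = 2,720; DTI = 2,720/6,250 = 43.5%.
Reserves = 10,220/675 = 15.1 months.
Program A: score 810 ≥ 600; DTI 43.5% ≤ 45%; employment 50 ≥ 18 mo; reserves 15.1 ≥ 2 mo → qualifies.
Program B: score 810 ≥ 620; DTI 43.5% ≤ 45%; employment 50 ≥ 12 mo; reserves 15.1 ≥ 9 mo → qualifies.
Program C: score 810 ≥ 620; DTI 43.5% ≤ 45%; employment 50 ≥ 18 mo → qualifies.
Qualifying: Program A, Program B, Program C. Lowest rate is 8.92% → Program B.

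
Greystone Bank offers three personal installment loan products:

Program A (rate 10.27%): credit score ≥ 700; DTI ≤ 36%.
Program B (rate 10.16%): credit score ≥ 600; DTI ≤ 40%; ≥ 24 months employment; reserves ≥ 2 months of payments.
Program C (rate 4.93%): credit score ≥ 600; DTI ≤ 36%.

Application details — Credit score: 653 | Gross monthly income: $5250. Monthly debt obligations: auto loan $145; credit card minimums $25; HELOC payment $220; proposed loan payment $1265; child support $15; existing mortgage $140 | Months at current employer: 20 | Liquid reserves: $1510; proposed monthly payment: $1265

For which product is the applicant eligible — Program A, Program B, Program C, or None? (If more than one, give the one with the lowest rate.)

Program C

Total debts = (145 + 25 + 220 + 1,265 + 15 + 140) = 1,810; DTI = 1,810/5,250 = 34.5%.
Reserves = 1,510/1,265 = 1.2 months.
Program A: score 653 < 700; DTI 34.5% ≤ 36% → does not qualify.
Program B: score 653 ≥ 600; DTI 34.5% ≤ 40%; employment 20 < 24 mo; reserves 1.2 < 2 mo → does not qualify.
Program C: score 653 ≥ 600; DTI 34.5% ≤ 36% → qualifies.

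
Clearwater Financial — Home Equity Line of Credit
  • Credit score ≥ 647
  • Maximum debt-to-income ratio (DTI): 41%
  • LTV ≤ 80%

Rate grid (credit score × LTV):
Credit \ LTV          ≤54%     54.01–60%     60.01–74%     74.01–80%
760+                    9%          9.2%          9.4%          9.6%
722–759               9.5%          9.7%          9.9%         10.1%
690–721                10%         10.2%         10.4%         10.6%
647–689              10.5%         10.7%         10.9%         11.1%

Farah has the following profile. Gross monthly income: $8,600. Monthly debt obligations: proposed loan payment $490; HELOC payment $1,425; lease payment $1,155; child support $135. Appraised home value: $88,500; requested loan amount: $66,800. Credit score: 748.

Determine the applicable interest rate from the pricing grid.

Credit score 748 ≥ 647; Total monthly debts = (490 + 1,425 + 1,155 + 135) = 3,205. Debt-to-income = 3,205/8,600 = 37.3% — meets 41% limit
LTV: 66,800 ÷ 88,500 = 75.5%, within 80% cap
Credit 748 → row 722–759; LTV 75.5% → column 74.01–80%. Grid cell → 10.1%.

10.1%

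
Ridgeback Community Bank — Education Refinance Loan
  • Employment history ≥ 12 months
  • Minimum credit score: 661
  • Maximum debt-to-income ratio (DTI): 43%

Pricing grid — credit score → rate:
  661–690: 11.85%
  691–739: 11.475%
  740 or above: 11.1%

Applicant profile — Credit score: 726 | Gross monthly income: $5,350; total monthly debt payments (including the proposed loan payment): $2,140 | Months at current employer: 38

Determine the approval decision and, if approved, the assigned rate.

Credit score 726 ≥ 661 (meets minimum)
Debt-to-income = 2,140/5,350 = 40% — meets 43% limit
Employment 38 ≥ 12 months
All requirements met. Score 726 falls in the 691–739 tier → 11.475%.

Approved at 11.475%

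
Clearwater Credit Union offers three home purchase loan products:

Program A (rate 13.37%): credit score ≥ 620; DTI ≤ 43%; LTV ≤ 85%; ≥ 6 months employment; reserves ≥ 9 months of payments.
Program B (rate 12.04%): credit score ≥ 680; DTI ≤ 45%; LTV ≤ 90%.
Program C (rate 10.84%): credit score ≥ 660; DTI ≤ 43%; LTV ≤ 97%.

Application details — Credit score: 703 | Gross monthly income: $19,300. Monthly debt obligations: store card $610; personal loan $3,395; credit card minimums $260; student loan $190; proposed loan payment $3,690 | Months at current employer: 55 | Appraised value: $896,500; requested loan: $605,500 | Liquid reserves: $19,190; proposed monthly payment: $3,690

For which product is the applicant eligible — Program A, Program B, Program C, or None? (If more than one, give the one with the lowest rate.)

Total debts = (610 + 3,395 + 260 + 190 + 3,690) = 8,145; DTI = 8,145/19,300 = 42.2%.
LTV = 605,500/896,500 = 67.5%.
Reserves = 19,190/3,690 = 5.2 months.
Program A: score 703 ≥ 620; DTI 42.2% ≤ 43%; LTV 67.5% ≤ 85%; employment 55 ≥ 6 mo; reserves 5.2 < 9 mo → does not qualify.
Program B: score 703 ≥ 680; DTI 42.2% ≤ 45%; LTV 67.5% ≤ 90% → qualifies.
Program C: score 703 ≥ 660; DTI 42.2% ≤ 43%; LTV 67.5% ≤ 97% → qualifies.
Qualifying: Program B, Program C. Lowest rate is 10.84% → Program C.

Program C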